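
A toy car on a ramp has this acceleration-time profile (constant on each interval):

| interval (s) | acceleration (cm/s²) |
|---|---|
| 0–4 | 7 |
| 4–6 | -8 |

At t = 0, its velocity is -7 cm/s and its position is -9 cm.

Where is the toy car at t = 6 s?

45 cm

On each constant-a segment, Δv = aΔt and Δx = v₀Δt + ½aΔt²; chain segment to segment.
0–4 s: v starts -7 cm/s; Δx = -7·4 + ½·7·4² = 28 cm; v ends 21 cm/s.
4–6 s: v starts 21 cm/s; Δx = 21·2 + ½·-8·2² = 26 cm; v ends 5 cm/s.
x(6) = -9 + Σ Δx = 45 cm.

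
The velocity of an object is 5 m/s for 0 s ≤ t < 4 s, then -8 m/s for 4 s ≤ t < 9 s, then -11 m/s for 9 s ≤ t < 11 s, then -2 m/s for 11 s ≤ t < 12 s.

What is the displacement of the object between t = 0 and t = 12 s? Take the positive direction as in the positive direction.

Net displacement equals the area under the velocity-time graph (areas below the axis count negative).
0–4 s: 5 × 4 = 20 m
4–9 s: -8 × 5 = -40 m
9–11 s: -11 × 2 = -22 m
11–12 s: -2 × 1 = -2 m
Net displacement = -44 m

-44 m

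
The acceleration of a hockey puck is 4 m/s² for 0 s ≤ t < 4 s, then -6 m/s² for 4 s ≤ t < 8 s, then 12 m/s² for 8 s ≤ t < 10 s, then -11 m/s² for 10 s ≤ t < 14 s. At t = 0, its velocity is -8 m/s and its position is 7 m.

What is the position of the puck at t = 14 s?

-73 m

On each constant-a segment, Δv = aΔt and Δx = v₀Δt + ½aΔt²; chain segment to segment.
0–4 s: v starts -8 m/s; Δx = -8·4 + ½·4·4² = 0 m; v ends 8 m/s.
4–8 s: v starts 8 m/s; Δx = 8·4 + ½·-6·4² = -16 m; v ends -16 m/s.
8–10 s: v starts -16 m/s; Δx = -16·2 + ½·12·2² = -8 m; v ends 8 m/s.
10–14 s: v starts 8 m/s; Δx = 8·4 + ½·-11·4² = -56 m; v ends -36 m/s.
x(14) = 7 + Σ Δx = -73 m.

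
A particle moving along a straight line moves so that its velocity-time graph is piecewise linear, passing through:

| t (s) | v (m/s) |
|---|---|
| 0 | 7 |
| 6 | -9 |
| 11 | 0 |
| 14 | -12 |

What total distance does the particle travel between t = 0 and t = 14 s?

64.875 m

Total distance travelled is ∫|v| dt — sum the magnitudes of each area piece.
0–6 s: v = 0 at t = 2.625 s; triangle areas 9.1875 + 15.1875 = 24.375 m
6–11 s: |½(-9 + 0)(5)| = 22.5 m
11–14 s: |½(0 + -12)(3)| = 18 m
Total distance = 64.875 m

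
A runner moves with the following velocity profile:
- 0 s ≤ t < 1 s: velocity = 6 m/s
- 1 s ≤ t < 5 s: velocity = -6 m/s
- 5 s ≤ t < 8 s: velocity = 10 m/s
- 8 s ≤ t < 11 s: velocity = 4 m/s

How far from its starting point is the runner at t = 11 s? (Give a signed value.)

24 m

Displacement is the signed area under the v-t curve.
0–1 s: 6 × 1 = 6 m
1–5 s: -6 × 4 = -24 m
5–8 s: 10 × 3 = 30 m
8–11 s: 4 × 3 = 12 m
Net displacement = 24 m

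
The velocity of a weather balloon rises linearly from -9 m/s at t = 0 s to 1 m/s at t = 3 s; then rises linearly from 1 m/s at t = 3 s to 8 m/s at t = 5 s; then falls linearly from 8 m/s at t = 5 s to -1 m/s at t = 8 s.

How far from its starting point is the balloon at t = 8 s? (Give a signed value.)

Displacement is the signed area under the v-t curve.
0–3 s: ½(-9 + 1)(3) = -12 m
3–5 s: ½(1 + 8)(2) = 9 m
5–8 s: ½(8 + -1)(3) = 10.5 m
Net displacement = 7.5 m

7.5 m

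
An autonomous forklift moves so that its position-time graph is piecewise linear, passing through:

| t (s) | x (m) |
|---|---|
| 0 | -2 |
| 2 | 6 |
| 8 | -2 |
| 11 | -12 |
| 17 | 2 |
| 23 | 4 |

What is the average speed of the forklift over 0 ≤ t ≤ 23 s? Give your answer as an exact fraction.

42/23 m/s

Average speed = (total path length)/(elapsed time); on a piecewise-linear x-t graph the path length is Σ|Δx|.
0–2 s: |Δx| = |6 − -2| = 8 m
2–8 s: |Δx| = |-2 − 6| = 8 m
8–11 s: |Δx| = |-12 − -2| = 10 m
11–17 s: |Δx| = |2 − -12| = 14 m
17–23 s: |Δx| = |4 − 2| = 2 m
Total path = 42 m; average speed = 42/23 = 42/23 m/s.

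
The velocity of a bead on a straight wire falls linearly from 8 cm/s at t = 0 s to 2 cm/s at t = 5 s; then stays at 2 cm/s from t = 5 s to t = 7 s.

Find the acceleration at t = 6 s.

0 cm/s²

Acceleration is the slope of the v-t graph on 5–7 s: (2 − 2)/(7 − 5) = 0 cm/s².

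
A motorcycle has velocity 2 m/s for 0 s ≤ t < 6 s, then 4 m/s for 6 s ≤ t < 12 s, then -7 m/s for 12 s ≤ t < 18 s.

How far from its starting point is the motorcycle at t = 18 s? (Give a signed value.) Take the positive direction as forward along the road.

-6 m

Net displacement equals the area under the velocity-time graph (areas below the axis count negative).
0–6 s: 2 × 6 = 12 m
6–12 s: 4 × 6 = 24 m
12–18 s: -7 × 6 = -42 m
Net displacement = -6 m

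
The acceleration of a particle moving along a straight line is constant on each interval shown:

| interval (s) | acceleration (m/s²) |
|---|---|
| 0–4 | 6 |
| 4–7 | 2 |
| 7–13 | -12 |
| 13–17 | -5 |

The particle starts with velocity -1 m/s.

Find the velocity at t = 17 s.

Δv equals the area under the a-t graph; then v = v₀ + Δv.
0–4 s: 6 × 4 = 24 m/s
4–7 s: 2 × 3 = 6 m/s
7–13 s: -12 × 6 = -72 m/s
13–17 s: -5 × 4 = -20 m/s
Δv = -62 m/s, so v(17) = -1 + (-62) = -63 m/s.

-63 m/s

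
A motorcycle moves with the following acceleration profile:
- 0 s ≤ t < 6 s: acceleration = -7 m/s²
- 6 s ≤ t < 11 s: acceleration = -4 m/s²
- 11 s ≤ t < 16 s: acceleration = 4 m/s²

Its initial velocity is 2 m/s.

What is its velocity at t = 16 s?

-40 m/s

Δv equals the area under the a-t graph; then v = v₀ + Δv.
0–6 s: -7 × 6 = -42 m/s
6–11 s: -4 × 5 = -20 m/s
11–16 s: 4 × 5 = 20 m/s
Δv = -42 m/s, so v(16) = 2 + (-42) = -40 m/s.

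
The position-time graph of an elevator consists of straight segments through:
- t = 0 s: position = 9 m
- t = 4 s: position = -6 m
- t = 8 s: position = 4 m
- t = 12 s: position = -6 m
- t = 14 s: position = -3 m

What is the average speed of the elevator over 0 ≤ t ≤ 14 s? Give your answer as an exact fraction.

19/7 m/s

Average speed = (total path length)/(elapsed time); on a piecewise-linear x-t graph the path length is Σ|Δx|.
0–4 s: |Δx| = |-6 − 9| = 15 m
4–8 s: |Δx| = |4 − -6| = 10 m
8–12 s: |Δx| = |-6 − 4| = 10 m
12–14 s: |Δx| = |-3 − -6| = 3 m
Total path = 38 m; average speed = 38/14 = 19/7 m/s.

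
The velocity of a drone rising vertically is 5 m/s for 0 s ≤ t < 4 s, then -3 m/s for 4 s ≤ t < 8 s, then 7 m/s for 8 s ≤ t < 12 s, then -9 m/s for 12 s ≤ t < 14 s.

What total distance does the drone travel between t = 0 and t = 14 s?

Distance (not displacement) is the total path length: add the absolute areas under v-t.
0–4 s: |5| × 4 = 20 m
4–8 s: |-3| × 4 = 12 m
8–12 s: |7| × 4 = 28 m
12–14 s: |-9| × 2 = 18 m
Total distance = 78 m

78 m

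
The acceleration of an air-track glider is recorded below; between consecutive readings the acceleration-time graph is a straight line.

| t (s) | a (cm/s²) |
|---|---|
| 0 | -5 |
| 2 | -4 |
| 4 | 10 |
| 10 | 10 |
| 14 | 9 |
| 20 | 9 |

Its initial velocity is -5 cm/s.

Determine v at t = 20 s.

Δv equals the area under the a-t graph; then v = v₀ + Δv.
0–2 s: ½(-5 + -4)(2) = -9 cm/s
2–4 s: ½(-4 + 10)(2) = 6 cm/s
4–10 s: 10 × 6 = 60 cm/s
10–14 s: ½(10 + 9)(4) = 38 cm/s
14–20 s: 9 × 6 = 54 cm/s
Δv = 149 cm/s, so v(20) = -5 + (149) = 144 cm/s.

144 cm/s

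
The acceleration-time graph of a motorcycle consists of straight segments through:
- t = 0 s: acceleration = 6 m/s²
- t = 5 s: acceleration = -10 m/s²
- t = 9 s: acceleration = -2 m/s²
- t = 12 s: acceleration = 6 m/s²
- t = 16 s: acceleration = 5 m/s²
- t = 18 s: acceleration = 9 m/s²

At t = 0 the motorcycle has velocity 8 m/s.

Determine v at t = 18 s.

Δv equals the area under the a-t graph; then v = v₀ + Δv.
0–5 s: ½(6 + -10)(5) = -10 m/s
5–9 s: ½(-10 + -2)(4) = -24 m/s
9–12 s: ½(-2 + 6)(3) = 6 m/s
12–16 s: ½(6 + 5)(4) = 22 m/s
16–18 s: ½(5 + 9)(2) = 14 m/s
Δv = 8 m/s, so v(18) = 8 + (8) = 16 m/s.

16 m/s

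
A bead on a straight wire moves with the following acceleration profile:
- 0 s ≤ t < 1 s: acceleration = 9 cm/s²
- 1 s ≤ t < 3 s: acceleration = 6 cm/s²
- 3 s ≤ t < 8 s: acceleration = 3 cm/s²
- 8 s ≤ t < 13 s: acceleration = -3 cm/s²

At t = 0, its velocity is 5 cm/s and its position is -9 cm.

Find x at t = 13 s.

On each constant-a segment, Δv = aΔt and Δx = v₀Δt + ½aΔt²; chain segment to segment.
0–1 s: v starts 5 cm/s; Δx = 5·1 + ½·9·1² = 9.5 cm; v ends 14 cm/s.
1–3 s: v starts 14 cm/s; Δx = 14·2 + ½·6·2² = 40 cm; v ends 26 cm/s.
3–8 s: v starts 26 cm/s; Δx = 26·5 + ½·3·5² = 167.5 cm; v ends 41 cm/s.
8–13 s: v starts 41 cm/s; Δx = 41·5 + ½·-3·5² = 167.5 cm; v ends 26 cm/s.
x(13) = -9 + Σ Δx = 375.5 cm.

375.5 cm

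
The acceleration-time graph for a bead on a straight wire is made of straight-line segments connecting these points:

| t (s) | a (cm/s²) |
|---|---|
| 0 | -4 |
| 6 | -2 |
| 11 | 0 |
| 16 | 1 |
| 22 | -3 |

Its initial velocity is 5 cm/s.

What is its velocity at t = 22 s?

Δv equals the area under the a-t graph; then v = v₀ + Δv.
0–6 s: ½(-4 + -2)(6) = -18 cm/s
6–11 s: ½(-2 + 0)(5) = -5 cm/s
11–16 s: ½(0 + 1)(5) = 2.5 cm/s
16–22 s: ½(1 + -3)(6) = -6 cm/s
Δv = -26.5 cm/s, so v(22) = 5 + (-26.5) = -21.5 cm/s.

-21.5 cm/s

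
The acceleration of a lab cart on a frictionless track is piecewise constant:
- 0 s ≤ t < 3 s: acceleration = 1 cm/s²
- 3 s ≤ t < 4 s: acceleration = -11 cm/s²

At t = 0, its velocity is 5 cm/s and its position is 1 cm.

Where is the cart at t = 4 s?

23 cm

On each constant-a segment, Δv = aΔt and Δx = v₀Δt + ½aΔt²; chain segment to segment.
0–3 s: v starts 5 cm/s; Δx = 5·3 + ½·1·3² = 19.5 cm; v ends 8 cm/s.
3–4 s: v starts 8 cm/s; Δx = 8·1 + ½·-11·1² = 2.5 cm; v ends -3 cm/s.
x(4) = 1 + Σ Δx = 23 cm.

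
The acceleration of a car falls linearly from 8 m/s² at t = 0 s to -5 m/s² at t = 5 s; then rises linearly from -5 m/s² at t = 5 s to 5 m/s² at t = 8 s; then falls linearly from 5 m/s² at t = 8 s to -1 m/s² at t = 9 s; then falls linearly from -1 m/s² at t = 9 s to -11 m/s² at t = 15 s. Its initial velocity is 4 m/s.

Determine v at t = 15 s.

-22.5 m/s

Δv equals the area under the a-t graph; then v = v₀ + Δv.
0–5 s: ½(8 + -5)(5) = 7.5 m/s
5–8 s: ½(-5 + 5)(3) = 0 m/s
8–9 s: ½(5 + -1)(1) = 2 m/s
9–15 s: ½(-1 + -11)(6) = -36 m/s
Δv = -26.5 m/s, so v(15) = 4 + (-26.5) = -22.5 m/s.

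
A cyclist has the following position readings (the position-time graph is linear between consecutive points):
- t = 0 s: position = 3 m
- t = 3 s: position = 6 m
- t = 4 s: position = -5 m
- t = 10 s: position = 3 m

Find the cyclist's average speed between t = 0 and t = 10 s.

Average speed = (total path length)/(elapsed time); on a piecewise-linear x-t graph the path length is Σ|Δx|.
0–3 s: |Δx| = |6 − 3| = 3 m
3–4 s: |Δx| = |-5 − 6| = 11 m
4–10 s: |Δx| = |3 − -5| = 8 m
Total path = 22 m; average speed = 22/10 = 2.2 m/s.

2.2 m/s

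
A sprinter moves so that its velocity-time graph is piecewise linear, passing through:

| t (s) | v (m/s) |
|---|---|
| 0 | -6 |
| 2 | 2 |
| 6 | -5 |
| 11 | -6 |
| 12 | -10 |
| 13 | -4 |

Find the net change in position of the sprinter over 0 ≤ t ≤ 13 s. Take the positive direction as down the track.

Net displacement equals the area under the velocity-time graph (areas below the axis count negative).
0–2 s: ½(-6 + 2)(2) = -4 m
2–6 s: ½(2 + -5)(4) = -6 m
6–11 s: ½(-5 + -6)(5) = -27.5 m
11–12 s: ½(-6 + -10)(1) = -8 m
12–13 s: ½(-10 + -4)(1) = -7 m
Net displacement = -52.5 m

-52.5 m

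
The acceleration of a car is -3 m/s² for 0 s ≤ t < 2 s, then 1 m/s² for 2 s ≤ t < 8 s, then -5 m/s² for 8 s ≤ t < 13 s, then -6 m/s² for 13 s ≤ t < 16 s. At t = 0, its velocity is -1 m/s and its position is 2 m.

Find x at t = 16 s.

-202.5 m

On each constant-a segment, Δv = aΔt and Δx = v₀Δt + ½aΔt²; chain segment to segment.
0–2 s: v starts -1 m/s; Δx = -1·2 + ½·-3·2² = -8 m; v ends -7 m/s.
2–8 s: v starts -7 m/s; Δx = -7·6 + ½·1·6² = -24 m; v ends -1 m/s.
8–13 s: v starts -1 m/s; Δx = -1·5 + ½·-5·5² = -67.5 m; v ends -26 m/s.
13–16 s: v starts -26 m/s; Δx = -26·3 + ½·-6·3² = -105 m; v ends -44 m/s.
x(16) = 2 + Σ Δx = -202.5 m.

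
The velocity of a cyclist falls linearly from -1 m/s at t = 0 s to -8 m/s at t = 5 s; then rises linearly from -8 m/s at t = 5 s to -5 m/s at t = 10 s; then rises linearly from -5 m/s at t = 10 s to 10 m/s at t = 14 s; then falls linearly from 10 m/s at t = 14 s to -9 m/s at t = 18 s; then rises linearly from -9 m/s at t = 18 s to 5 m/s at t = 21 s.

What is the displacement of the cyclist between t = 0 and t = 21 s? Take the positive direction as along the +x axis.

Displacement is the signed area under the v-t curve.
0–5 s: ½(-1 + -8)(5) = -22.5 m
5–10 s: ½(-8 + -5)(5) = -32.5 m
10–14 s: ½(-5 + 10)(4) = 10 m
14–18 s: ½(10 + -9)(4) = 2 m
18–21 s: ½(-9 + 5)(3) = -6 m
Net displacement = -49 m

-49 m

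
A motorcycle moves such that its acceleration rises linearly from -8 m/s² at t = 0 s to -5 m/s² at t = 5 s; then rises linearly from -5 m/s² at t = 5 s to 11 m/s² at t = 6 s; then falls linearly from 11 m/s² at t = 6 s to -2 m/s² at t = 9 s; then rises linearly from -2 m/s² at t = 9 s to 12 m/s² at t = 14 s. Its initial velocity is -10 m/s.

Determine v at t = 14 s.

Δv equals the area under the a-t graph; then v = v₀ + Δv.
0–5 s: ½(-8 + -5)(5) = -32.5 m/s
5–6 s: ½(-5 + 11)(1) = 3 m/s
6–9 s: ½(11 + -2)(3) = 13.5 m/s
9–14 s: ½(-2 + 12)(5) = 25 m/s
Δv = 9 m/s, so v(14) = -10 + (9) = -1 m/s.

-1 m/s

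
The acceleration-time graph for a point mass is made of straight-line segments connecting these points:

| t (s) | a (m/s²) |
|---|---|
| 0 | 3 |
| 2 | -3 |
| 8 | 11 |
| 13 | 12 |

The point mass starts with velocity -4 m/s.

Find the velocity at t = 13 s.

Δv equals the area under the a-t graph; then v = v₀ + Δv.
0–2 s: ½(3 + -3)(2) = 0 m/s
2–8 s: ½(-3 + 11)(6) = 24 m/s
8–13 s: ½(11 + 12)(5) = 57.5 m/s
Δv = 81.5 m/s, so v(13) = -4 + (81.5) = 77.5 m/s.

77.5 m/s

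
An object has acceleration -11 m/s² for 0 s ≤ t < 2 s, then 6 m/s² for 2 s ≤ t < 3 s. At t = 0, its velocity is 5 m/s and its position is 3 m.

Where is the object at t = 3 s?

On each constant-a segment, Δv = aΔt and Δx = v₀Δt + ½aΔt²; chain segment to segment.
0–2 s: v starts 5 m/s; Δx = 5·2 + ½·-11·2² = -12 m; v ends -17 m/s.
2–3 s: v starts -17 m/s; Δx = -17·1 + ½·6·1² = -14 m; v ends -11 m/s.
x(3) = 3 + Σ Δx = -23 m.

-23 m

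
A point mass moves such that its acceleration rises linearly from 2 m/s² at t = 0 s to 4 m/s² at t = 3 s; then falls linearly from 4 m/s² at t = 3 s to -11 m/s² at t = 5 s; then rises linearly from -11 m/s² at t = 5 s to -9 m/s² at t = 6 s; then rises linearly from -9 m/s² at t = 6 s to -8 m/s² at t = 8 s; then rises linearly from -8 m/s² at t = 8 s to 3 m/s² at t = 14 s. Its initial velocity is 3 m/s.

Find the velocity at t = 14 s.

-37 m/s

Δv equals the area under the a-t graph; then v = v₀ + Δv.
0–3 s: ½(2 + 4)(3) = 9 m/s
3–5 s: ½(4 + -11)(2) = -7 m/s
5–6 s: ½(-11 + -9)(1) = -10 m/s
6–8 s: ½(-9 + -8)(2) = -17 m/s
8–14 s: ½(-8 + 3)(6) = -15 m/s
Δv = -40 m/s, so v(14) = 3 + (-40) = -37 m/s.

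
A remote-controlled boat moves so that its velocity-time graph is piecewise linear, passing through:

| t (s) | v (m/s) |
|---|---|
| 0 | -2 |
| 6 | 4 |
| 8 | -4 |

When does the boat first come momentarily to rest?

t = 2 s

v changes sign on 0–6 s (from -2 to 4); the graph is linear there, so v = 0 at t = 0 + (2)·(6 − 0)/(4 − -2) = 2 s.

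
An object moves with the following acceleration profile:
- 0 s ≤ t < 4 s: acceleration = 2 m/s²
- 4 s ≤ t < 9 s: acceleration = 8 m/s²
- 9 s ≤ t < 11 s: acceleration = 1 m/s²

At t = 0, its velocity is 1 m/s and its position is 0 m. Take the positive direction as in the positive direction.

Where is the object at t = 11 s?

265 m

On each constant-a segment, Δv = aΔt and Δx = v₀Δt + ½aΔt²; chain segment to segment.
0–4 s: v starts 1 m/s; Δx = 1·4 + ½·2·4² = 20 m; v ends 9 m/s.
4–9 s: v starts 9 m/s; Δx = 9·5 + ½·8·5² = 145 m; v ends 49 m/s.
9–11 s: v starts 49 m/s; Δx = 49·2 + ½·1·2² = 100 m; v ends 51 m/s.
x(11) = 0 + Σ Δx = 265 m.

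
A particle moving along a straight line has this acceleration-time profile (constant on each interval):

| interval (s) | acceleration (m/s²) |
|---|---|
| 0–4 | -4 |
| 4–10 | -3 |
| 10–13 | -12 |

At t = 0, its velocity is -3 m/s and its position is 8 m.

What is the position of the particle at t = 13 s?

On each constant-a segment, Δv = aΔt and Δx = v₀Δt + ½aΔt²; chain segment to segment.
0–4 s: v starts -3 m/s; Δx = -3·4 + ½·-4·4² = -44 m; v ends -19 m/s.
4–10 s: v starts -19 m/s; Δx = -19·6 + ½·-3·6² = -168 m; v ends -37 m/s.
10–13 s: v starts -37 m/s; Δx = -37·3 + ½·-12·3² = -165 m; v ends -73 m/s.
x(13) = 8 + Σ Δx = -369 m.

-369 m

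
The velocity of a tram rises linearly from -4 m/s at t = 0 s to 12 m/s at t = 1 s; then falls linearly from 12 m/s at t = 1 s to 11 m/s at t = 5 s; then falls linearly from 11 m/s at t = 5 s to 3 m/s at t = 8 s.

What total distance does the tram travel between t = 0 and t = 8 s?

Total distance travelled is ∫|v| dt — sum the magnitudes of each area piece.
0–1 s: v = 0 at t = 0.25 s; triangle areas 0.5 + 4.5 = 5 m
1–5 s: |½(12 + 11)(4)| = 46 m
5–8 s: |½(11 + 3)(3)| = 21 m
Total distance = 72 m

72 m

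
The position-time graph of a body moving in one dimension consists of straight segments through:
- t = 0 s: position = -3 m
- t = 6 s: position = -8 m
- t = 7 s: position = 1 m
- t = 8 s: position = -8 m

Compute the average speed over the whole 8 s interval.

2.875 m/s

Average speed = (total path length)/(elapsed time); on a piecewise-linear x-t graph the path length is Σ|Δx|.
0–6 s: |Δx| = |-8 − -3| = 5 m
6–7 s: |Δx| = |1 − -8| = 9 m
7–8 s: |Δx| = |-8 − 1| = 9 m
Total path = 23 m; average speed = 23/8 = 2.875 m/s.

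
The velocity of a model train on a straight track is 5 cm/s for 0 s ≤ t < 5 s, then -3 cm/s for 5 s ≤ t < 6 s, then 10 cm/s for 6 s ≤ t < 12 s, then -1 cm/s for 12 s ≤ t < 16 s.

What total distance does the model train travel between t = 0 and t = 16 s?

Distance (not displacement) is the total path length: add the absolute areas under v-t.
0–5 s: |5| × 5 = 25 cm
5–6 s: |-3| × 1 = 3 cm
6–12 s: |10| × 6 = 60 cm
12–16 s: |-1| × 4 = 4 cm
Total distance = 92 cm

92 cm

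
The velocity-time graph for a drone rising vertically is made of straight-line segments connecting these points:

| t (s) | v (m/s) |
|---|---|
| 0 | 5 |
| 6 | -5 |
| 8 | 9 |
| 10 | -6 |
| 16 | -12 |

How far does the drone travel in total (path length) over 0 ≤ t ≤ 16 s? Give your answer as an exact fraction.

2953/35 m

Distance (not displacement) is the total path length: add the absolute areas under v-t.
0–6 s: v = 0 at t = 3 s; triangle areas 7.5 + 7.5 = 15 m
6–8 s: v = 0 at t = 47/7 s; triangle areas 25/14 + 81/14 = 53/7 m
8–10 s: v = 0 at t = 9.2 s; triangle areas 5.4 + 2.4 = 7.8 m
10–16 s: |½(-6 + -12)(6)| = 54 m
Total distance = 2953/35 m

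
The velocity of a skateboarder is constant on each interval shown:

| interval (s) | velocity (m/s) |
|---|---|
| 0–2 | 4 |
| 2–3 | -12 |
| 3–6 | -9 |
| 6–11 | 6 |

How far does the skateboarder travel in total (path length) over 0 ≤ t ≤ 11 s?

Distance (not displacement) is the total path length: add the absolute areas under v-t.
0–2 s: |4| × 2 = 8 m
2–3 s: |-12| × 1 = 12 m
3–6 s: |-9| × 3 = 27 m
6–11 s: |6| × 5 = 30 m
Total distance = 77 m

77 m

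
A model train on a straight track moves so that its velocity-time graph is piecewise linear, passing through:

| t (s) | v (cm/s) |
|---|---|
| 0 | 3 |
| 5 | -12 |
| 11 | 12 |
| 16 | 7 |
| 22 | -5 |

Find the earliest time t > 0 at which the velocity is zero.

v changes sign on 0–5 s (from 3 to -12); the graph is linear there, so v = 0 at t = 0 + (-3)·(5 − 0)/(-12 − 3) = 1 s.

t = 1 s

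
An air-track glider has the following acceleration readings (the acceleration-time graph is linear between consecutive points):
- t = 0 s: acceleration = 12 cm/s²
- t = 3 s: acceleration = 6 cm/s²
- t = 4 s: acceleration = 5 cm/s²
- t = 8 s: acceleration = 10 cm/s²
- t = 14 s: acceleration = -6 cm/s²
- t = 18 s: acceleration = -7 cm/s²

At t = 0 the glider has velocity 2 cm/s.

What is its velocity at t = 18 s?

Δv equals the area under the a-t graph; then v = v₀ + Δv.
0–3 s: ½(12 + 6)(3) = 27 cm/s
3–4 s: ½(6 + 5)(1) = 5.5 cm/s
4–8 s: ½(5 + 10)(4) = 30 cm/s
8–14 s: ½(10 + -6)(6) = 12 cm/s
14–18 s: ½(-6 + -7)(4) = -26 cm/s
Δv = 48.5 cm/s, so v(18) = 2 + (48.5) = 50.5 cm/s.

50.5 cm/s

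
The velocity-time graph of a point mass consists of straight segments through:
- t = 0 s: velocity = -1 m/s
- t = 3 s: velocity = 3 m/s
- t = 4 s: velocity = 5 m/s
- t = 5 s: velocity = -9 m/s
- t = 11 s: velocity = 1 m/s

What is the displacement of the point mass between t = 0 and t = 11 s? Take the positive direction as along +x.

-19 m

Displacement is the signed area under the v-t curve.
0–3 s: ½(-1 + 3)(3) = 3 m
3–4 s: ½(3 + 5)(1) = 4 m
4–5 s: ½(5 + -9)(1) = -2 m
5–11 s: ½(-9 + 1)(6) = -24 m
Net displacement = -19 m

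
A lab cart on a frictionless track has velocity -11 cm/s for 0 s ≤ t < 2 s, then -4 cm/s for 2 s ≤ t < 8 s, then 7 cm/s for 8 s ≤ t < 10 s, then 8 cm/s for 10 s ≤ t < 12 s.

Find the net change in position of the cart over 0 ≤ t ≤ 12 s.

-16 cm

Net displacement equals the area under the velocity-time graph (areas below the axis count negative).
0–2 s: -11 × 2 = -22 cm
2–8 s: -4 × 6 = -24 cm
8–10 s: 7 × 2 = 14 cm
10–12 s: 8 × 2 = 16 cm
Net displacement = -16 cm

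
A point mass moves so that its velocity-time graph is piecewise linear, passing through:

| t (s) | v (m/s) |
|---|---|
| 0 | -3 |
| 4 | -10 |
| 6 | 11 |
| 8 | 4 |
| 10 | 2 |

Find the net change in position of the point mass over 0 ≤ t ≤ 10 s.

Net displacement equals the area under the velocity-time graph (areas below the axis count negative).
0–4 s: ½(-3 + -10)(4) = -26 m
4–6 s: ½(-10 + 11)(2) = 1 m
6–8 s: ½(11 + 4)(2) = 15 m
8–10 s: ½(4 + 2)(2) = 6 m
Net displacement = -4 m

-4 m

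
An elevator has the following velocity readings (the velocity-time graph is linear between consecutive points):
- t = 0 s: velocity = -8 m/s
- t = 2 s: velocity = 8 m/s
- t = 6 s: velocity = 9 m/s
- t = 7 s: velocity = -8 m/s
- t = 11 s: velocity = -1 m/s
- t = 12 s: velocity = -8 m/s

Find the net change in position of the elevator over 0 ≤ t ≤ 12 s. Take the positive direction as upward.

Displacement is the signed area under the v-t curve.
0–2 s: ½(-8 + 8)(2) = 0 m
2–6 s: ½(8 + 9)(4) = 34 m
6–7 s: ½(9 + -8)(1) = 0.5 m
7–11 s: ½(-8 + -1)(4) = -18 m
11–12 s: ½(-1 + -8)(1) = -4.5 m
Net displacement = 12 m

12 m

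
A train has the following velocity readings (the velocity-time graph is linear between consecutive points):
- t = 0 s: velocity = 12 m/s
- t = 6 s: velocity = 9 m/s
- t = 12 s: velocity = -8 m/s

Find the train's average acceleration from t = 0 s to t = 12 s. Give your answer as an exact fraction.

Average acceleration = Δv/Δt = (-8 − 12)/(12 − 0) = -5/3 m/s².

-5/3 m/s²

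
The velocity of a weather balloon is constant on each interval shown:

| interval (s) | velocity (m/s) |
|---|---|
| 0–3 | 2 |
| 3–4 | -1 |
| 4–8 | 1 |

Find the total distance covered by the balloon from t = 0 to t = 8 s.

11 m

Total distance travelled is ∫|v| dt — sum the magnitudes of each area piece.
0–3 s: |2| × 3 = 6 m
3–4 s: |-1| × 1 = 1 m
4–8 s: |1| × 4 = 4 m
Total distance = 11 m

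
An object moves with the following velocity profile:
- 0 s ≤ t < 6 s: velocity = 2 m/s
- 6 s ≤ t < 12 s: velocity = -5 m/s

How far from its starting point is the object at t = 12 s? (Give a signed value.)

-18 m

Displacement is the signed area under the v-t curve.
0–6 s: 2 × 6 = 12 m
6–12 s: -5 × 6 = -30 m
Net displacement = -18 m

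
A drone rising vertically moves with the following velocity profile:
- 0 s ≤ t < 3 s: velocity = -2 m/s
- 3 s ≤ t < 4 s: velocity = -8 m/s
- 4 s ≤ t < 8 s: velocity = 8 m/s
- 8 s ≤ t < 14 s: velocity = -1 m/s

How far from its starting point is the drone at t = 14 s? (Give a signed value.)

Net displacement equals the area under the velocity-time graph (areas below the axis count negative).
0–3 s: -2 × 3 = -6 m
3–4 s: -8 × 1 = -8 m
4–8 s: 8 × 4 = 32 m
8–14 s: -1 × 6 = -6 m
Net displacement = 12 m

12 m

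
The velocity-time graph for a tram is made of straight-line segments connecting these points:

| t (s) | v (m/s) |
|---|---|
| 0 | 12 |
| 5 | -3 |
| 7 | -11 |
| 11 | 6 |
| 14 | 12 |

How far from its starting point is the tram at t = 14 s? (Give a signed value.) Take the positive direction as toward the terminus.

25.5 m

Displacement is the signed area under the v-t curve.
0–5 s: ½(12 + -3)(5) = 22.5 m
5–7 s: ½(-3 + -11)(2) = -14 m
7–11 s: ½(-11 + 6)(4) = -10 m
11–14 s: ½(6 + 12)(3) = 27 m
Net displacement = 25.5 m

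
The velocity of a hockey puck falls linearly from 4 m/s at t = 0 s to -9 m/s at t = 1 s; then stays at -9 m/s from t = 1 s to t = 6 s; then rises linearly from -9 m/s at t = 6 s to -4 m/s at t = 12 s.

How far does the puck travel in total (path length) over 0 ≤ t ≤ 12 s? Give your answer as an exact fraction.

Distance (not displacement) is the total path length: add the absolute areas under v-t.
0–1 s: v = 0 at t = 4/13 s; triangle areas 8/13 + 81/26 = 97/26 m
1–6 s: |-9| × 5 = 45 m
6–12 s: |½(-9 + -4)(6)| = 39 m
Total distance = 2281/26 m

2281/26 m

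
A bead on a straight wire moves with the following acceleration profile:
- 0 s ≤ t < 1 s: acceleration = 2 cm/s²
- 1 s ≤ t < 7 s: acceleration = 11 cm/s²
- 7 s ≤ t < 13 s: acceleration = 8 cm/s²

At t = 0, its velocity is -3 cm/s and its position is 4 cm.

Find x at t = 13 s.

728 cm

On each constant-a segment, Δv = aΔt and Δx = v₀Δt + ½aΔt²; chain segment to segment.
0–1 s: v starts -3 cm/s; Δx = -3·1 + ½·2·1² = -2 cm; v ends -1 cm/s.
1–7 s: v starts -1 cm/s; Δx = -1·6 + ½·11·6² = 192 cm; v ends 65 cm/s.
7–13 s: v starts 65 cm/s; Δx = 65·6 + ½·8·6² = 534 cm; v ends 113 cm/s.
x(13) = 4 + Σ Δx = 728 cm.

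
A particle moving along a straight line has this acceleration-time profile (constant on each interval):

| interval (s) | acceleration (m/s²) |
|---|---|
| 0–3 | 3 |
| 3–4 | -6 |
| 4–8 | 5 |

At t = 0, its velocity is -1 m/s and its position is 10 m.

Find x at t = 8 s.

On each constant-a segment, Δv = aΔt and Δx = v₀Δt + ½aΔt²; chain segment to segment.
0–3 s: v starts -1 m/s; Δx = -1·3 + ½·3·3² = 10.5 m; v ends 8 m/s.
3–4 s: v starts 8 m/s; Δx = 8·1 + ½·-6·1² = 5 m; v ends 2 m/s.
4–8 s: v starts 2 m/s; Δx = 2·4 + ½·5·4² = 48 m; v ends 22 m/s.
x(8) = 10 + Σ Δx = 73.5 m.

73.5 m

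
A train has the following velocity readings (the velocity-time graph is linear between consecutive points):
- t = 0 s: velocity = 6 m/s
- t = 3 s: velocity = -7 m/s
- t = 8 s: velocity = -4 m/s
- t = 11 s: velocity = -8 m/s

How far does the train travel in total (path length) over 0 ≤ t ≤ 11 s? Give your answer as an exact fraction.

Distance (not displacement) is the total path length: add the absolute areas under v-t.
0–3 s: v = 0 at t = 18/13 s; triangle areas 54/13 + 147/26 = 255/26 m
3–8 s: |½(-7 + -4)(5)| = 27.5 m
8–11 s: |½(-4 + -8)(3)| = 18 m
Total distance = 719/13 m

719/13 m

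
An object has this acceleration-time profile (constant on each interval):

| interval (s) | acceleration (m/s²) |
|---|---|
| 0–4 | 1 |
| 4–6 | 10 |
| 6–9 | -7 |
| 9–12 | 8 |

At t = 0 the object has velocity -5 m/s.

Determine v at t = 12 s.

22 m/s

Δv equals the area under the a-t graph; then v = v₀ + Δv.
0–4 s: 1 × 4 = 4 m/s
4–6 s: 10 × 2 = 20 m/s
6–9 s: -7 × 3 = -21 m/s
9–12 s: 8 × 3 = 24 m/s
Δv = 27 m/s, so v(12) = -5 + (27) = 22 m/s.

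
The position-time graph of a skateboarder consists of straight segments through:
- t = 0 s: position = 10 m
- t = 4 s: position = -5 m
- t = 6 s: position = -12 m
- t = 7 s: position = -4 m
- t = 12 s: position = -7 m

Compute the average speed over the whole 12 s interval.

2.75 m/s

Average speed = (total path length)/(elapsed time); on a piecewise-linear x-t graph the path length is Σ|Δx|.
0–4 s: |Δx| = |-5 − 10| = 15 m
4–6 s: |Δx| = |-12 − -5| = 7 m
6–7 s: |Δx| = |-4 − -12| = 8 m
7–12 s: |Δx| = |-7 − -4| = 3 m
Total path = 33 m; average speed = 33/12 = 2.75 m/s.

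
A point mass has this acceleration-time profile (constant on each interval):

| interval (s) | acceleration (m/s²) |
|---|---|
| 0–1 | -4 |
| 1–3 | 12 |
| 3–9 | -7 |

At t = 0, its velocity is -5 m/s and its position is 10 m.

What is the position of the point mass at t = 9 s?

On each constant-a segment, Δv = aΔt and Δx = v₀Δt + ½aΔt²; chain segment to segment.
0–1 s: v starts -5 m/s; Δx = -5·1 + ½·-4·1² = -7 m; v ends -9 m/s.
1–3 s: v starts -9 m/s; Δx = -9·2 + ½·12·2² = 6 m; v ends 15 m/s.
3–9 s: v starts 15 m/s; Δx = 15·6 + ½·-7·6² = -36 m; v ends -27 m/s.
x(9) = 10 + Σ Δx = -27 m.

-27 m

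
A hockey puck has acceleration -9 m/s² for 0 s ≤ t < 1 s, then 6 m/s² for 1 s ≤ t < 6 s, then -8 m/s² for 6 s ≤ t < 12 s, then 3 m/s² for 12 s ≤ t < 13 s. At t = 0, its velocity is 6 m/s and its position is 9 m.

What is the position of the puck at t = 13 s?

On each constant-a segment, Δv = aΔt and Δx = v₀Δt + ½aΔt²; chain segment to segment.
0–1 s: v starts 6 m/s; Δx = 6·1 + ½·-9·1² = 1.5 m; v ends -3 m/s.
1–6 s: v starts -3 m/s; Δx = -3·5 + ½·6·5² = 60 m; v ends 27 m/s.
6–12 s: v starts 27 m/s; Δx = 27·6 + ½·-8·6² = 18 m; v ends -21 m/s.
12–13 s: v starts -21 m/s; Δx = -21·1 + ½·3·1² = -19.5 m; v ends -18 m/s.
x(13) = 9 + Σ Δx = 69 m.

69 m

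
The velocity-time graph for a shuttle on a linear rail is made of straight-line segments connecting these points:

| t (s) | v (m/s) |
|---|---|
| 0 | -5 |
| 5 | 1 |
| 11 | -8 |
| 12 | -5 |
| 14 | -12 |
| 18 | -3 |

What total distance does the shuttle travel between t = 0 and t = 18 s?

Total distance travelled is ∫|v| dt — sum the magnitudes of each area piece.
0–5 s: v = 0 at t = 25/6 s; triangle areas 125/12 + 5/12 = 65/6 m
5–11 s: v = 0 at t = 17/3 s; triangle areas 1/3 + 64/3 = 65/3 m
11–12 s: |½(-8 + -5)(1)| = 6.5 m
12–14 s: |½(-5 + -12)(2)| = 17 m
14–18 s: |½(-12 + -3)(4)| = 30 m
Total distance = 86 m

86 m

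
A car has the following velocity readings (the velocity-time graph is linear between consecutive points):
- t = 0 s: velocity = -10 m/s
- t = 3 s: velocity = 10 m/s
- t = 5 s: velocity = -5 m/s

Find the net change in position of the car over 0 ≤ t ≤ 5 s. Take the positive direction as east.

Net displacement equals the area under the velocity-time graph (areas below the axis count negative).
0–3 s: ½(-10 + 10)(3) = 0 m
3–5 s: ½(10 + -5)(2) = 5 m
Net displacement = 5 m

5 m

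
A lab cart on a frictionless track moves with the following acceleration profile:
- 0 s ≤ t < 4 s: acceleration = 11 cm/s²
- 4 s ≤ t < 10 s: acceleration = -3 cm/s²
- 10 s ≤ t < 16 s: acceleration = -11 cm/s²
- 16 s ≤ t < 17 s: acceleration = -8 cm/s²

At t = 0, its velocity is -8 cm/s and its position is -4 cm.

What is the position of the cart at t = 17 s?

72 cm

On each constant-a segment, Δv = aΔt and Δx = v₀Δt + ½aΔt²; chain segment to segment.
0–4 s: v starts -8 cm/s; Δx = -8·4 + ½·11·4² = 56 cm; v ends 36 cm/s.
4–10 s: v starts 36 cm/s; Δx = 36·6 + ½·-3·6² = 162 cm; v ends 18 cm/s.
10–16 s: v starts 18 cm/s; Δx = 18·6 + ½·-11·6² = -90 cm; v ends -48 cm/s.
16–17 s: v starts -48 cm/s; Δx = -48·1 + ½·-8·1² = -52 cm; v ends -56 cm/s.
x(17) = -4 + Σ Δx = 72 cm.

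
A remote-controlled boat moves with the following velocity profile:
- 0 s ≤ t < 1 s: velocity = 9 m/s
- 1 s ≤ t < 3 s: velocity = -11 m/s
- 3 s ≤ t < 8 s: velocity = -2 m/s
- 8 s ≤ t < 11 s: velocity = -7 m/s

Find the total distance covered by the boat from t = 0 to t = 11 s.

Total distance travelled is ∫|v| dt — sum the magnitudes of each area piece.
0–1 s: |9| × 1 = 9 m
1–3 s: |-11| × 2 = 22 m
3–8 s: |-2| × 5 = 10 m
8–11 s: |-7| × 3 = 21 m
Total distance = 62 m

62 m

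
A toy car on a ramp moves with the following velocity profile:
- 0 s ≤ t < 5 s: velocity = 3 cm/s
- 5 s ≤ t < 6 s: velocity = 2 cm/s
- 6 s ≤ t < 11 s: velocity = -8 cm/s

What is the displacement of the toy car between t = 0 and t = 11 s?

-23 cm

Displacement is the signed area under the v-t curve.
0–5 s: 3 × 5 = 15 cm
5–6 s: 2 × 1 = 2 cm
6–11 s: -8 × 5 = -40 cm
Net displacement = -23 cm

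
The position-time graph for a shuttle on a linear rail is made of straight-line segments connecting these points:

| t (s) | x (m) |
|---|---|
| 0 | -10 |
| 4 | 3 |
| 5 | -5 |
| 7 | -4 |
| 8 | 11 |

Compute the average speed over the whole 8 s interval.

Average speed = (total path length)/(elapsed time); on a piecewise-linear x-t graph the path length is Σ|Δx|.
0–4 s: |Δx| = |3 − -10| = 13 m
4–5 s: |Δx| = |-5 − 3| = 8 m
5–7 s: |Δx| = |-4 − -5| = 1 m
7–8 s: |Δx| = |11 − -4| = 15 m
Total path = 37 m; average speed = 37/8 = 4.625 m/s.

4.625 m/s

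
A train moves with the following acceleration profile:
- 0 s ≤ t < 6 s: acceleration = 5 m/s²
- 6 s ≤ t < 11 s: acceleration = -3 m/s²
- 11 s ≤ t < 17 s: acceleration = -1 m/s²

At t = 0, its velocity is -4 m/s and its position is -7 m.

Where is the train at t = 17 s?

199.5 m

On each constant-a segment, Δv = aΔt and Δx = v₀Δt + ½aΔt²; chain segment to segment.
0–6 s: v starts -4 m/s; Δx = -4·6 + ½·5·6² = 66 m; v ends 26 m/s.
6–11 s: v starts 26 m/s; Δx = 26·5 + ½·-3·5² = 92.5 m; v ends 11 m/s.
11–17 s: v starts 11 m/s; Δx = 11·6 + ½·-1·6² = 48 m; v ends 5 m/s.
x(17) = -7 + Σ Δx = 199.5 m.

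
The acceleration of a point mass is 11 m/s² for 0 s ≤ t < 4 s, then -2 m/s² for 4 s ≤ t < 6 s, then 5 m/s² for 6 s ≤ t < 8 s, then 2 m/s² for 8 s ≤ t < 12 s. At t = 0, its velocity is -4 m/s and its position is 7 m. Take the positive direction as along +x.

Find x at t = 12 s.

437 m

On each constant-a segment, Δv = aΔt and Δx = v₀Δt + ½aΔt²; chain segment to segment.
0–4 s: v starts -4 m/s; Δx = -4·4 + ½·11·4² = 72 m; v ends 40 m/s.
4–6 s: v starts 40 m/s; Δx = 40·2 + ½·-2·2² = 76 m; v ends 36 m/s.
6–8 s: v starts 36 m/s; Δx = 36·2 + ½·5·2² = 82 m; v ends 46 m/s.
8–12 s: v starts 46 m/s; Δx = 46·4 + ½·2·4² = 200 m; v ends 54 m/s.
x(12) = 7 + Σ Δx = 437 m.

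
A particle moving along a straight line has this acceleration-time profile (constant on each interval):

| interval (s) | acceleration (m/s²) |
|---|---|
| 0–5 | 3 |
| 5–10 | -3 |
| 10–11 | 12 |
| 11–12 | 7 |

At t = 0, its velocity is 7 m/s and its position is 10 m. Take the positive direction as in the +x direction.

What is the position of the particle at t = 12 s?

190.5 m

On each constant-a segment, Δv = aΔt and Δx = v₀Δt + ½aΔt²; chain segment to segment.
0–5 s: v starts 7 m/s; Δx = 7·5 + ½·3·5² = 72.5 m; v ends 22 m/s.
5–10 s: v starts 22 m/s; Δx = 22·5 + ½·-3·5² = 72.5 m; v ends 7 m/s.
10–11 s: v starts 7 m/s; Δx = 7·1 + ½·12·1² = 13 m; v ends 19 m/s.
11–12 s: v starts 19 m/s; Δx = 19·1 + ½·7·1² = 22.5 m; v ends 26 m/s.
x(12) = 10 + Σ Δx = 190.5 m.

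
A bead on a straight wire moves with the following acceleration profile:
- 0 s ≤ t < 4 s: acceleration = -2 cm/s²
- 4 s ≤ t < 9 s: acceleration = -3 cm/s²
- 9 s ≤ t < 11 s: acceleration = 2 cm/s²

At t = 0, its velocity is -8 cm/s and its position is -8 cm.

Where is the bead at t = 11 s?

On each constant-a segment, Δv = aΔt and Δx = v₀Δt + ½aΔt²; chain segment to segment.
0–4 s: v starts -8 cm/s; Δx = -8·4 + ½·-2·4² = -48 cm; v ends -16 cm/s.
4–9 s: v starts -16 cm/s; Δx = -16·5 + ½·-3·5² = -117.5 cm; v ends -31 cm/s.
9–11 s: v starts -31 cm/s; Δx = -31·2 + ½·2·2² = -58 cm; v ends -27 cm/s.
x(11) = -8 + Σ Δx = -231.5 cm.

-231.5 cm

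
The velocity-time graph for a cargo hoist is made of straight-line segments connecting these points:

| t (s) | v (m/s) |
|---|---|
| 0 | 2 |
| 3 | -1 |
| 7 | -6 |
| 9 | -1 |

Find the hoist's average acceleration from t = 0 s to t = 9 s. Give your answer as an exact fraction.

Average acceleration = Δv/Δt = (-1 − 2)/(9 − 0) = -1/3 m/s².

-1/3 m/s²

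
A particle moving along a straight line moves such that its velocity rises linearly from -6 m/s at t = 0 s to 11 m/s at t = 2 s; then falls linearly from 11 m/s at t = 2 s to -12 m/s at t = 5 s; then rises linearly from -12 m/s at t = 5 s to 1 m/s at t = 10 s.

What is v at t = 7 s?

On 5–10 s the graph is linear from -12 to 1 m/s: v(7) = -12 + (1 − -12)·(7 − 5)/(10 − 5) = -6.8 m/s.

-6.8 m/s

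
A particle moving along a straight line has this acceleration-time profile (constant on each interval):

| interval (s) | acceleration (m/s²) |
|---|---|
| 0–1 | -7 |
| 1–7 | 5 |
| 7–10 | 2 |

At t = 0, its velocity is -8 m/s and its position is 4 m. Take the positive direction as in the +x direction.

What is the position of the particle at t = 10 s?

On each constant-a segment, Δv = aΔt and Δx = v₀Δt + ½aΔt²; chain segment to segment.
0–1 s: v starts -8 m/s; Δx = -8·1 + ½·-7·1² = -11.5 m; v ends -15 m/s.
1–7 s: v starts -15 m/s; Δx = -15·6 + ½·5·6² = 0 m; v ends 15 m/s.
7–10 s: v starts 15 m/s; Δx = 15·3 + ½·2·3² = 54 m; v ends 21 m/s.
x(10) = 4 + Σ Δx = 46.5 m.

46.5 m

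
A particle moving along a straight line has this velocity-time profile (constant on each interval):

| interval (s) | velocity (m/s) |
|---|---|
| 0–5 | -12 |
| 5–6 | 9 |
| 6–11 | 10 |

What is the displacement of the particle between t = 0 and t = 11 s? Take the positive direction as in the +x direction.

-1 m

Net displacement equals the area under the velocity-time graph (areas below the axis count negative).
0–5 s: -12 × 5 = -60 m
5–6 s: 9 × 1 = 9 m
6–11 s: 10 × 5 = 50 m
Net displacement = -1 m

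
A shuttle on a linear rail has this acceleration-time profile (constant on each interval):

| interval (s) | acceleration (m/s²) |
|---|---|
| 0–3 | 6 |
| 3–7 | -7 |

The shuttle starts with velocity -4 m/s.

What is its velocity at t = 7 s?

Δv equals the area under the a-t graph; then v = v₀ + Δv.
0–3 s: 6 × 3 = 18 m/s
3–7 s: -7 × 4 = -28 m/s
Δv = -10 m/s, so v(7) = -4 + (-10) = -14 m/s.

-14 m/s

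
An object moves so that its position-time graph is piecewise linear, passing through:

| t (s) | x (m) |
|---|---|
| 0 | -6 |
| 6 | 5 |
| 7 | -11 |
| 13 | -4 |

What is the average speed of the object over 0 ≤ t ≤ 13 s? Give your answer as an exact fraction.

Average speed = (total path length)/(elapsed time); on a piecewise-linear x-t graph the path length is Σ|Δx|.
0–6 s: |Δx| = |5 − -6| = 11 m
6–7 s: |Δx| = |-11 − 5| = 16 m
7–13 s: |Δx| = |-4 − -11| = 7 m
Total path = 34 m; average speed = 34/13 = 34/13 m/s.

34/13 m/s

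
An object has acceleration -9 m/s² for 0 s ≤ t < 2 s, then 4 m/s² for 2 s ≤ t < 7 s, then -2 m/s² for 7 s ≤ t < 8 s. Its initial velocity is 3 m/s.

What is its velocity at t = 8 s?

Δv equals the area under the a-t graph; then v = v₀ + Δv.
0–2 s: -9 × 2 = -18 m/s
2–7 s: 4 × 5 = 20 m/s
7–8 s: -2 × 1 = -2 m/s
Δv = 0 m/s, so v(8) = 3 + (0) = 3 m/s.

3 m/s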